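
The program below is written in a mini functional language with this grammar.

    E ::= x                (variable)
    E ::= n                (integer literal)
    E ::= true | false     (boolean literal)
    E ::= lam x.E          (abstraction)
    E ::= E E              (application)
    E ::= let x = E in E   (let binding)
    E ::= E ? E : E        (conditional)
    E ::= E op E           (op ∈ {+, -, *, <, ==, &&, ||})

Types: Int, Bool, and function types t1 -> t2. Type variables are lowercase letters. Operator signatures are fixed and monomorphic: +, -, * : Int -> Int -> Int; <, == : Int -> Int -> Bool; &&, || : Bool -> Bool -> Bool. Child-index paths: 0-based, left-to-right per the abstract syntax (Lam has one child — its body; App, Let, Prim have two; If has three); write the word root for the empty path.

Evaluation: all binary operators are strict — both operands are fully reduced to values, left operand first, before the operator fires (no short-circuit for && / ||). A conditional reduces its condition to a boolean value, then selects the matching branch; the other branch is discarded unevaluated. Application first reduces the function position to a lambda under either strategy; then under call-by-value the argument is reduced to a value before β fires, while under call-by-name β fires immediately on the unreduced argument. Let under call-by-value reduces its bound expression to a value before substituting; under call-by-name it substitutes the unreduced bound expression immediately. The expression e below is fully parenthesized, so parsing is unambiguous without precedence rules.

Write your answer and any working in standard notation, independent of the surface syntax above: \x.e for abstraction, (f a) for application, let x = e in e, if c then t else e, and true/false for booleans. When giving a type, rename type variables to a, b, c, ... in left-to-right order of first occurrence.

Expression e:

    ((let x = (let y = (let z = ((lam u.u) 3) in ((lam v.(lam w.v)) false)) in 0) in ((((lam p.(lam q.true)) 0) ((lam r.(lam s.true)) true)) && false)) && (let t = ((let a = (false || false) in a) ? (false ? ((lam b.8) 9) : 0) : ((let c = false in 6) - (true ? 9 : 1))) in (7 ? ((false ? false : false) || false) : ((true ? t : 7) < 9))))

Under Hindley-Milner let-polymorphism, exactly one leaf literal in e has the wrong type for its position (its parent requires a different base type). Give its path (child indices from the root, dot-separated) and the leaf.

Derivation:
u : a
\u._ : a -> a
  unify a -> a ~ Int -> b
  unify a ~ Int
  unify Int ~ b
_ _ : Int
let z : Int
v : c
\w._ : d -> c
\v._ : c -> d -> c
  unify c -> d -> c ~ Bool -> e
  unify c ~ Bool
  unify d -> Bool ~ e
_ _ : d -> Bool
let y : forall. d -> Bool
let x : Int
\q._ : g -> Bool
\p._ : f -> g -> Bool
  unify f -> g -> Bool ~ Int -> h
  unify f ~ Int
  unify g -> Bool ~ h
_ _ : g -> Bool
\s._ : j -> Bool
\r._ : i -> j -> Bool
  unify i -> j -> Bool ~ Bool -> k
  unify i ~ Bool
  unify j -> Bool ~ k
_ _ : j -> Bool
  unify g -> Bool ~ (j -> Bool) -> l
  unify g ~ j -> Bool
  unify Bool ~ l
_ _ : Bool
  unify Bool ~ Bool
  unify Bool ~ Bool
  unify Bool ~ Bool
  unify Bool ~ Bool
  unify Bool ~ Bool
let a : Bool
a : Bool
  unify Bool ~ Bool
  unify Bool ~ Bool
\b._ : m -> Int
  unify m -> Int ~ Int -> n
  unify m ~ Int
  unify Int ~ n
_ _ : Int
  unify Int ~ Int
let c : Bool
  unify Int ~ Int
  unify Bool ~ Bool
  unify Int ~ Int
  unify Int ~ Int
  unify Int ~ Int
let t : Int
  unify Int ~ Bool
  FAIL: mismatch Int ~ Bool

Answer: 1.1.0 : 7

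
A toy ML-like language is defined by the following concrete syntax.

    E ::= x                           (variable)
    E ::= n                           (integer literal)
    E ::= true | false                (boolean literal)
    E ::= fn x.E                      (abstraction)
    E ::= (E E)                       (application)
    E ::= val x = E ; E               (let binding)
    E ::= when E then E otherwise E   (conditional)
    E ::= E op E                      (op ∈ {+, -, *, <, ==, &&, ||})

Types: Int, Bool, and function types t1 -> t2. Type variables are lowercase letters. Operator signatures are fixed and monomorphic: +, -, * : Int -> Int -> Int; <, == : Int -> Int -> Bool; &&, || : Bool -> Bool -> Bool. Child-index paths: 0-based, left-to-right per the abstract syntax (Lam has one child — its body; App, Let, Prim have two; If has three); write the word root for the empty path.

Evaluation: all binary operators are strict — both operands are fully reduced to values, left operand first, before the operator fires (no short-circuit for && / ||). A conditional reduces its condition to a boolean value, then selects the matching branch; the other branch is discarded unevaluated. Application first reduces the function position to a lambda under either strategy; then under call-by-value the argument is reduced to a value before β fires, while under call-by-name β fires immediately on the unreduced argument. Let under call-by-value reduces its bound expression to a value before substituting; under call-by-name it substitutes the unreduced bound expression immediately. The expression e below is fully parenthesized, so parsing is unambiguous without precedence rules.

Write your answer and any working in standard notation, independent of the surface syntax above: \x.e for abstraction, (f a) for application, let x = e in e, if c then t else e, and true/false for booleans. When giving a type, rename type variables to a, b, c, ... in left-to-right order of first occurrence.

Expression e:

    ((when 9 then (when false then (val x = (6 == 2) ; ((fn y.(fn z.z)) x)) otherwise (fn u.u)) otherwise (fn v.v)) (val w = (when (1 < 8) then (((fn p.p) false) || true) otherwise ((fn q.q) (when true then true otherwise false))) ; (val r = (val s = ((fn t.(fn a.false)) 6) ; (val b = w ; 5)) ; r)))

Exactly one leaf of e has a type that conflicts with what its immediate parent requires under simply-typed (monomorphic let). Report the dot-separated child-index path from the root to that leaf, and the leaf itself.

Working:
  unify Int ~ Bool
  FAIL: mismatch Int ~ Bool

Answer: 0.0 : 9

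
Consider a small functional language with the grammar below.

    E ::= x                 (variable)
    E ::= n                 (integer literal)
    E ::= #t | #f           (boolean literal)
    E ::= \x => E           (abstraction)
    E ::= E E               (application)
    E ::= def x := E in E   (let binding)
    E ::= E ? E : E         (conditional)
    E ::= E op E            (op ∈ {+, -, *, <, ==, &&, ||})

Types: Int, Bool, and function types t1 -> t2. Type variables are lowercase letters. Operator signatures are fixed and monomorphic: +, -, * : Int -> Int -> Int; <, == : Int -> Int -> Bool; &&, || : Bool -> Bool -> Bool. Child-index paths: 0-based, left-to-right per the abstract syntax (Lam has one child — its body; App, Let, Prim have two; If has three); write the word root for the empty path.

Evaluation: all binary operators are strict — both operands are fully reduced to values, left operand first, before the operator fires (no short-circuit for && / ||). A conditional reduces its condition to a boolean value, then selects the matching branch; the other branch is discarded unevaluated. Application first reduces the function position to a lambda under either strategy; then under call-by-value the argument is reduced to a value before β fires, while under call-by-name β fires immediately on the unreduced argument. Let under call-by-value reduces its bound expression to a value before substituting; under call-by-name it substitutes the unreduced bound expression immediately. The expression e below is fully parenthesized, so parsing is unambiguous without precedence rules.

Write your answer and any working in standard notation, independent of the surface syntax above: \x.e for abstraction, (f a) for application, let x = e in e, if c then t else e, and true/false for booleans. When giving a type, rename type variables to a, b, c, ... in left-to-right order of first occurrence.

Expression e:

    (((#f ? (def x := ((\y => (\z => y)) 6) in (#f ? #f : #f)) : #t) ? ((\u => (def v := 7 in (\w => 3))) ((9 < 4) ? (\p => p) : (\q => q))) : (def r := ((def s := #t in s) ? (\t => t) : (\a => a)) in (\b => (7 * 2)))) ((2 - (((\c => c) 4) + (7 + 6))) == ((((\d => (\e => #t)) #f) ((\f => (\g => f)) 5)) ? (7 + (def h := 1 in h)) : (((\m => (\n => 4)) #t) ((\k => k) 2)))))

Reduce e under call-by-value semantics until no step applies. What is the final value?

Answer: 3

Trace:
step 0: ((if (if false then (let x = ((\y.(\z.y)) 6) in (if false then false else false)) else true) then ((\u.(let v = 7 in (\w.3))) (if (9 < 4) then (\p.p) else (\q.q))) else (let r = (if (let s = true in s) then (\t.t) else (\a.a)) in (\b.(7 * 2)))) ((2 - (((\c.c) 4) + (7 + 6))) == (if (((\d.(\e.true)) false) ((\f.(\g.f)) 5)) then (7 + (let h = 1 in h)) else (((\m.(\n.4)) true) ((\k.k) 2)))))
step 1: [if@0.0] ((if true then ((\u.(let v = 7 in (\w.3))) (if (9 < 4) then (\p.p) else (\q.q))) else (let r = (if (let s = true in s) then (\t.t) else (\a.a)) in (\b.(7 * 2)))) ((2 - (((\c.c) 4) + (7 + 6))) == (if (((\d.(\e.true)) false) ((\f.(\g.f)) 5)) then (7 + (let h = 1 in h)) else (((\m.(\n.4)) true) ((\k.k) 2)))))
step 2: [if@0] (((\u.(let v = 7 in (\w.3))) (if (9 < 4) then (\p.p) else (\q.q))) ((2 - (((\c.c) 4) + (7 + 6))) == (if (((\d.(\e.true)) false) ((\f.(\g.f)) 5)) then (7 + (let h = 1 in h)) else (((\m.(\n.4)) true) ((\k.k) 2)))))
step 3: [delta@0.1.0] (((\u.(let v = 7 in (\w.3))) (if false then (\p.p) else (\q.q))) ((2 - (((\c.c) 4) + (7 + 6))) == (if (((\d.(\e.true)) false) ((\f.(\g.f)) 5)) then (7 + (let h = 1 in h)) else (((\m.(\n.4)) true) ((\k.k) 2)))))
step 4: [if@0.1] (((\u.(let v = 7 in (\w.3))) (\q.q)) ((2 - (((\c.c) 4) + (7 + 6))) == (if (((\d.(\e.true)) false) ((\f.(\g.f)) 5)) then (7 + (let h = 1 in h)) else (((\m.(\n.4)) true) ((\k.k) 2)))))
step 5: [beta@0] ((let v = 7 in (\w.3)) ((2 - (((\c.c) 4) + (7 + 6))) == (if (((\d.(\e.true)) false) ((\f.(\g.f)) 5)) then (7 + (let h = 1 in h)) else (((\m.(\n.4)) true) ((\k.k) 2)))))
step 6: [let@0] ((\w.3) ((2 - (((\c.c) 4) + (7 + 6))) == (if (((\d.(\e.true)) false) ((\f.(\g.f)) 5)) then (7 + (let h = 1 in h)) else (((\m.(\n.4)) true) ((\k.k) 2)))))
step 7: [beta@1.0.1.0] ((\w.3) ((2 - (4 + (7 + 6))) == (if (((\d.(\e.true)) false) ((\f.(\g.f)) 5)) then (7 + (let h = 1 in h)) else (((\m.(\n.4)) true) ((\k.k) 2)))))
step 8: [delta@1.0.1.1] ((\w.3) ((2 - (4 + 13)) == (if (((\d.(\e.true)) false) ((\f.(\g.f)) 5)) then (7 + (let h = 1 in h)) else (((\m.(\n.4)) true) ((\k.k) 2)))))
step 9: [delta@1.0.1] ((\w.3) ((2 - 17) == (if (((\d.(\e.true)) false) ((\f.(\g.f)) 5)) then (7 + (let h = 1 in h)) else (((\m.(\n.4)) true) ((\k.k) 2)))))
step 10: [delta@1.0] ((\w.3) (-15 == (if (((\d.(\e.true)) false) ((\f.(\g.f)) 5)) then (7 + (let h = 1 in h)) else (((\m.(\n.4)) true) ((\k.k) 2)))))
step 11: [beta@1.1.0.0] ((\w.3) (-15 == (if ((\e.true) ((\f.(\g.f)) 5)) then (7 + (let h = 1 in h)) else (((\m.(\n.4)) true) ((\k.k) 2)))))
step 12: [beta@1.1.0.1] ((\w.3) (-15 == (if ((\e.true) (\g.5)) then (7 + (let h = 1 in h)) else (((\m.(\n.4)) true) ((\k.k) 2)))))
step 13: [beta@1.1.0] ((\w.3) (-15 == (if true then (7 + (let h = 1 in h)) else (((\m.(\n.4)) true) ((\k.k) 2)))))
step 14: [if@1.1] ((\w.3) (-15 == (7 + (let h = 1 in h))))
step 15: [let@1.1.1] ((\w.3) (-15 == (7 + 1)))
step 16: [delta@1.1] ((\w.3) (-15 == 8))
step 17: [delta@1] ((\w.3) false)
step 18: [beta@root] 3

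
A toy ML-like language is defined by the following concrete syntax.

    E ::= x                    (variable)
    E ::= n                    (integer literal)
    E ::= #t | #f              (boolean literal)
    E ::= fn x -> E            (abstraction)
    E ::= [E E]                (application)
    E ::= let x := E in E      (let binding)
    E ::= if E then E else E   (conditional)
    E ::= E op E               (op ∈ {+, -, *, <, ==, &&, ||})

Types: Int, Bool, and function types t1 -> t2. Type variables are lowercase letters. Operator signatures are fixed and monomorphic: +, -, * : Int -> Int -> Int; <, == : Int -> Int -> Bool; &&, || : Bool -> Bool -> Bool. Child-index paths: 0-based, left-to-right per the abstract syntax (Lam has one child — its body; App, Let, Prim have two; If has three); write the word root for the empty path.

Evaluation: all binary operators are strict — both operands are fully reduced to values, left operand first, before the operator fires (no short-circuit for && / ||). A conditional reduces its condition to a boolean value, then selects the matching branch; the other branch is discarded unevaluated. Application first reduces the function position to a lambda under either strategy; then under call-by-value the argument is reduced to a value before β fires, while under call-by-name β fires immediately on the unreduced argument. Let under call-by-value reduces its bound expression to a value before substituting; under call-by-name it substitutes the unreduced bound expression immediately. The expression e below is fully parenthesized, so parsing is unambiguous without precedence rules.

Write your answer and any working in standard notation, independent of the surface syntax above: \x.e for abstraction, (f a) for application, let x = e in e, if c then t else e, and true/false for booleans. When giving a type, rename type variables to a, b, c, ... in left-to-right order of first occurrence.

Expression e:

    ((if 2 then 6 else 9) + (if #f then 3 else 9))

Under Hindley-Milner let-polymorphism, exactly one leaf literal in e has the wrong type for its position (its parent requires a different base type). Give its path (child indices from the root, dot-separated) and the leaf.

Answer: 0.0 : 2

Trace:
  unify Int ~ Bool
  FAIL: mismatch Int ~ Bool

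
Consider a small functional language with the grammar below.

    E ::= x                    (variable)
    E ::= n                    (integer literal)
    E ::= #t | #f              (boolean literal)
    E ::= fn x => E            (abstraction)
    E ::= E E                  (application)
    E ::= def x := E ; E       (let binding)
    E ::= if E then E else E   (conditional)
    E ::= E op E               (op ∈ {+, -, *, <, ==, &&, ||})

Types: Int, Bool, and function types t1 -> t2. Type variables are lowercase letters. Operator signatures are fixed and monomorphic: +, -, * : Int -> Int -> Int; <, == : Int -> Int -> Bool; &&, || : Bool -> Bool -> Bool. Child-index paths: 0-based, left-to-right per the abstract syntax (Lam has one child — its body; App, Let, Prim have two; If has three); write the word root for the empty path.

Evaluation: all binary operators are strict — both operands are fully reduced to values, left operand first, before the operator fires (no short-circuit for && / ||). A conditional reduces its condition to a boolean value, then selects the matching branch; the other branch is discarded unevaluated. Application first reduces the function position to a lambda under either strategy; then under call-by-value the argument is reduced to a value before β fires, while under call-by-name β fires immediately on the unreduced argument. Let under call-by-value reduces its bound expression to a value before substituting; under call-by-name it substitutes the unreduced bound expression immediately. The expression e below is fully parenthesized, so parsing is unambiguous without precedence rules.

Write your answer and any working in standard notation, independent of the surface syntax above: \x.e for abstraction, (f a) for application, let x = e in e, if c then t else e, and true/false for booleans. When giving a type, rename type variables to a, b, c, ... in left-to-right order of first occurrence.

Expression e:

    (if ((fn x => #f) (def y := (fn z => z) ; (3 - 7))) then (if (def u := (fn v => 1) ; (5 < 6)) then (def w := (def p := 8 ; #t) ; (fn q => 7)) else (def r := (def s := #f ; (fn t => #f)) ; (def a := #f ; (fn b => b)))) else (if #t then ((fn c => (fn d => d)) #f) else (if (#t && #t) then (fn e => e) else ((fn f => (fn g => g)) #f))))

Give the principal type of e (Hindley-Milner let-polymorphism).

Answer: Int -> Int

Derivation:
\x._ : a -> Bool
z : b
\z._ : b -> b
let y : forall. b -> b
  unify Int ~ Int
  unify Int ~ Int
  unify a -> Bool ~ Int -> c
  unify a ~ Int
  unify Bool ~ c
_ _ : Bool
  unify Bool ~ Bool
\v._ : d -> Int
let u : forall. d -> Int
  unify Int ~ Int
  unify Int ~ Int
  unify Bool ~ Bool
let p : Int
let w : Bool
\q._ : e -> Int
let s : Bool
\t._ : f -> Bool
let r : forall. f -> Bool
let a : Bool
b : g
\b._ : g -> g
  unify e -> Int ~ g -> g
  unify e ~ g
  unify Int ~ g
  unify Bool ~ Bool
d : i
\d._ : i -> i
\c._ : h -> i -> i
  unify h -> i -> i ~ Bool -> j
  unify h ~ Bool
  unify i -> i ~ j
_ _ : i -> i
  unify Bool ~ Bool
  unify Bool ~ Bool
  unify Bool ~ Bool
e : k
\e._ : k -> k
g : m
\g._ : m -> m
\f._ : l -> m -> m
  unify l -> m -> m ~ Bool -> n
  unify l ~ Bool
  unify m -> m ~ n
_ _ : m -> m
  unify k -> k ~ m -> m
  unify k ~ m
  unify m ~ m
  unify i -> i ~ m -> m
  unify i ~ m
  unify m ~ m
  unify Int -> Int ~ m -> m
  unify Int ~ m
  unify Int ~ Int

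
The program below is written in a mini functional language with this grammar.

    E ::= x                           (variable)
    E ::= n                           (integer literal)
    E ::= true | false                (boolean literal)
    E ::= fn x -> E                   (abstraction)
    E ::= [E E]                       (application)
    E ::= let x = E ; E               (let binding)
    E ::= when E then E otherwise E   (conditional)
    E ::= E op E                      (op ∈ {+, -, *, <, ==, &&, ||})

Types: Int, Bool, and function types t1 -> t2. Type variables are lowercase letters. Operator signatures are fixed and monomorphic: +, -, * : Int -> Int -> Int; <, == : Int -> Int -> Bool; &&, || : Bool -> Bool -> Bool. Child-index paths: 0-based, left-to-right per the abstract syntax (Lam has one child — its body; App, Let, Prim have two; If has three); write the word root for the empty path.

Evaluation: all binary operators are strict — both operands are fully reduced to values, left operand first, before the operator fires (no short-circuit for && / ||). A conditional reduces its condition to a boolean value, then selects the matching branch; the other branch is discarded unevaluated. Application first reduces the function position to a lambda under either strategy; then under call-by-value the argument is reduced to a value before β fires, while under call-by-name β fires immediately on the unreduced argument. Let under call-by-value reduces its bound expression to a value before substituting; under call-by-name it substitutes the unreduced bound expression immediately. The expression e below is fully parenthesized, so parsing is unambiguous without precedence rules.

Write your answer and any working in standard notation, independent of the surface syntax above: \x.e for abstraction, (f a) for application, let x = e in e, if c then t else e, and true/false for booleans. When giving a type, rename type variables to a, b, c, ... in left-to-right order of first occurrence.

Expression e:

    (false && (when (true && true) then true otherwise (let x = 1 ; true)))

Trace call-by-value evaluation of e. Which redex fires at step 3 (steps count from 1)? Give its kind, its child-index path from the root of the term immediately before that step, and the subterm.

Working:
step 0: (false && (if (true && true) then true else (let x = 1 in true)))
step 1: [delta@1.0] (false && (if true then true else (let x = 1 in true)))
step 2: [if@1] (false && true)
step 3: [delta@root] false

Answer: delta at root : (false && true)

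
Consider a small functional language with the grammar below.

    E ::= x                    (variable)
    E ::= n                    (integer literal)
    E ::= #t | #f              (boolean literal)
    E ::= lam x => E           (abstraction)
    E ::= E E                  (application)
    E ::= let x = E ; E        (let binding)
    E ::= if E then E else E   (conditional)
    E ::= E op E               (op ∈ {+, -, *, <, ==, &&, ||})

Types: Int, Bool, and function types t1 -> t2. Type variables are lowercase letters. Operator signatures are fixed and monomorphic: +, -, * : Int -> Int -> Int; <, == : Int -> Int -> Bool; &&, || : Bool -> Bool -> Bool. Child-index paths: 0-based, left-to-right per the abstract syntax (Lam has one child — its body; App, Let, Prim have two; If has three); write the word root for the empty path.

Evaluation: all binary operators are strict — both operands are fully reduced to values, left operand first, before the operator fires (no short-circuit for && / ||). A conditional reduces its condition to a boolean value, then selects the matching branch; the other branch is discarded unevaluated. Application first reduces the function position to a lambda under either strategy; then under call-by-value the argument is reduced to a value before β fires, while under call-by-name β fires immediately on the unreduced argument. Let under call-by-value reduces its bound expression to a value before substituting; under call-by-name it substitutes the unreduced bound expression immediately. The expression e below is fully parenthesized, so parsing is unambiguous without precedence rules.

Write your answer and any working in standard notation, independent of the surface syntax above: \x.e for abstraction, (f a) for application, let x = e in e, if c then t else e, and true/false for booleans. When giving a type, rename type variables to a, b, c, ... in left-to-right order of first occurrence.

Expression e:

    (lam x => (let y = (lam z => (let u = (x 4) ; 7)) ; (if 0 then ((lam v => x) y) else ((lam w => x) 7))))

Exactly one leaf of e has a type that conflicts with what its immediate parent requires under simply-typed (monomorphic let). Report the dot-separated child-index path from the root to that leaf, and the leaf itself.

Answer: 0.1.0 : 0

Derivation:
x : a
  unify a ~ Int -> c
_ _ : c
let u : c
\z._ : b -> Int
let y : b -> Int
  unify Int ~ Bool
  FAIL: mismatch Int ~ Bool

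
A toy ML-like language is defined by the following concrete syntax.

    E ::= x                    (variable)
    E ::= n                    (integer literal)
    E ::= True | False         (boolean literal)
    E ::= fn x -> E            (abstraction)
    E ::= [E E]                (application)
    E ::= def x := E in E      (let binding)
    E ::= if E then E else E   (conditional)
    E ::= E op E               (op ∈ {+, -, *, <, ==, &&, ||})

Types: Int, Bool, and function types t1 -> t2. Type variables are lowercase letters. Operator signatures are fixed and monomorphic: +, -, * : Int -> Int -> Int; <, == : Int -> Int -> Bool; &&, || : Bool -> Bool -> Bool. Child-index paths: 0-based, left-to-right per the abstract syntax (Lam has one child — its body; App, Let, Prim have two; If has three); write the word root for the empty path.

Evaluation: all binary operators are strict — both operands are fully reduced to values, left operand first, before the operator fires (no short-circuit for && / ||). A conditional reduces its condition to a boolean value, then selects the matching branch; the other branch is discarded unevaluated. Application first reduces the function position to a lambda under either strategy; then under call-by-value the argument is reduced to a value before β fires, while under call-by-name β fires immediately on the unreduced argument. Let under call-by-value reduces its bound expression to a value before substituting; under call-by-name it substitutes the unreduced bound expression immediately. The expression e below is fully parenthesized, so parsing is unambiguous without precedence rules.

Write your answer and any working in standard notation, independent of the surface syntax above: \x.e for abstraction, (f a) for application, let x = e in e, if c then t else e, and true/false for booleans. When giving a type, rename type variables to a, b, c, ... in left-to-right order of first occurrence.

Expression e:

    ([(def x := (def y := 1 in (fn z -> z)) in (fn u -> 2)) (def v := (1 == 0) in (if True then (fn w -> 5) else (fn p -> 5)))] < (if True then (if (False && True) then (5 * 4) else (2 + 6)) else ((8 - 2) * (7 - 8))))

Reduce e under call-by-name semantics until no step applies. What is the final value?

Working:
step 0: (((let x = (let y = 1 in (\z.z)) in (\u.2)) (let v = (1 == 0) in (if true then (\w.5) else (\p.5)))) < (if true then (if (false && true) then (5 * 4) else (2 + 6)) else ((8 - 2) * (7 - 8))))
step 1: [let@0.0] (((\u.2) (let v = (1 == 0) in (if true then (\w.5) else (\p.5)))) < (if true then (if (false && true) then (5 * 4) else (2 + 6)) else ((8 - 2) * (7 - 8))))
step 2: [beta@0] (2 < (if true then (if (false && true) then (5 * 4) else (2 + 6)) else ((8 - 2) * (7 - 8))))
step 3: [if@1] (2 < (if (false && true) then (5 * 4) else (2 + 6)))
step 4: [delta@1.0] (2 < (if false then (5 * 4) else (2 + 6)))
step 5: [if@1] (2 < (2 + 6))
step 6: [delta@1] (2 < 8)
step 7: [delta@root] true

Answer: true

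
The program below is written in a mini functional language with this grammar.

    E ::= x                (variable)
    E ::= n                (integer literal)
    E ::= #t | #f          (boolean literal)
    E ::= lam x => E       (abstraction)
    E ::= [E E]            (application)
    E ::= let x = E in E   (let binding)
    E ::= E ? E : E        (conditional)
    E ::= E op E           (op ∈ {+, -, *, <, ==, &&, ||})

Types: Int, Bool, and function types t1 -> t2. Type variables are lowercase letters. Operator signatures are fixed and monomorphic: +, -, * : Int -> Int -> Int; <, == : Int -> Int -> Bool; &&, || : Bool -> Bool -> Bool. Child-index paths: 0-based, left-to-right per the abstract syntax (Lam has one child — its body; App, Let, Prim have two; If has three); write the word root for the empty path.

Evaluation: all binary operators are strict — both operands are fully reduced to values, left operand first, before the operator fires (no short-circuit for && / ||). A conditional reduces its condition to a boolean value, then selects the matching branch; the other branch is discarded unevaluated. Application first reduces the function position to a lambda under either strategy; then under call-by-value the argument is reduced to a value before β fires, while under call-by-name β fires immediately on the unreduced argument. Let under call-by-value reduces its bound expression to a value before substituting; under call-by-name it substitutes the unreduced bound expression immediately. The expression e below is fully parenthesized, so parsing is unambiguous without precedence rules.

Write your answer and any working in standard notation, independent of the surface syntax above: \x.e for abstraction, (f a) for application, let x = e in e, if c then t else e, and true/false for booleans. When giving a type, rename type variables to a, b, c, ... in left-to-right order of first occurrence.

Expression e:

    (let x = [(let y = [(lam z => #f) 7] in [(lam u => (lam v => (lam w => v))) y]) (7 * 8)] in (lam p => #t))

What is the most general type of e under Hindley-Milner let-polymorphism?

Working:
\z._ : a -> Bool
  unify a -> Bool ~ Int -> b
  unify a ~ Int
  unify Bool ~ b
_ _ : Bool
let y : Bool
v : d
\w._ : e -> d
\v._ : d -> e -> d
\u._ : c -> d -> e -> d
y : Bool
  unify c -> d -> e -> d ~ Bool -> f
  unify c ~ Bool
  unify d -> e -> d ~ f
_ _ : d -> e -> d
  unify Int ~ Int
  unify Int ~ Int
  unify d -> e -> d ~ Int -> g
  unify d ~ Int
  unify e -> Int ~ g
_ _ : e -> Int
let x : forall. e -> Int
\p._ : h -> Bool

Answer: a -> Bool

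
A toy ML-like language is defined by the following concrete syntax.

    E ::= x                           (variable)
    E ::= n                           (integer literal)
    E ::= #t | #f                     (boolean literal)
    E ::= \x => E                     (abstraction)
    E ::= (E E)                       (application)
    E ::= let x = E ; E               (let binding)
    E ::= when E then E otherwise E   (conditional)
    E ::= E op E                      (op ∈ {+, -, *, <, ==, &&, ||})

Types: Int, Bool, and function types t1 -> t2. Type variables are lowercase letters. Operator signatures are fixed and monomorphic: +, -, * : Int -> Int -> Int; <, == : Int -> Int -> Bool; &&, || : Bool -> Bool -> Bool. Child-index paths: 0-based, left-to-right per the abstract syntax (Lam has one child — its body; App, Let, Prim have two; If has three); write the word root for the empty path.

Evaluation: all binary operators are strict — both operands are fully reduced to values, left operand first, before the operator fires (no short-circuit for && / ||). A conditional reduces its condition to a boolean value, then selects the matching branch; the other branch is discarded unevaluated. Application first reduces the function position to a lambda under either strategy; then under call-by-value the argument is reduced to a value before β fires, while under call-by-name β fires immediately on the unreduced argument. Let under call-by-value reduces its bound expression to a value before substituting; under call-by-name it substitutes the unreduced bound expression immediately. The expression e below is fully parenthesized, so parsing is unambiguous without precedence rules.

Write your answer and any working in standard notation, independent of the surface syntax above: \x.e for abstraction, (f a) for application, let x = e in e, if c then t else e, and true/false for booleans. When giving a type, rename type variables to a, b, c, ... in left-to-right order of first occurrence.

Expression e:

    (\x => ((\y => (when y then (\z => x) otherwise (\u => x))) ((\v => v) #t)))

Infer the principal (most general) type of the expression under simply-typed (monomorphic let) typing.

Answer: a -> b -> a

Trace:
y : b
  unify b ~ Bool
x : a
\z._ : c -> a
x : a
\u._ : d -> a
  unify c -> a ~ d -> a
  unify c ~ d
  unify a ~ a
\y._ : Bool -> d -> a
v : e
\v._ : e -> e
  unify e -> e ~ Bool -> f
  unify e ~ Bool
  unify Bool ~ f
_ _ : Bool
  unify Bool -> d -> a ~ Bool -> g
  unify Bool ~ Bool
  unify d -> a ~ g
_ _ : d -> a
\x._ : a -> d -> a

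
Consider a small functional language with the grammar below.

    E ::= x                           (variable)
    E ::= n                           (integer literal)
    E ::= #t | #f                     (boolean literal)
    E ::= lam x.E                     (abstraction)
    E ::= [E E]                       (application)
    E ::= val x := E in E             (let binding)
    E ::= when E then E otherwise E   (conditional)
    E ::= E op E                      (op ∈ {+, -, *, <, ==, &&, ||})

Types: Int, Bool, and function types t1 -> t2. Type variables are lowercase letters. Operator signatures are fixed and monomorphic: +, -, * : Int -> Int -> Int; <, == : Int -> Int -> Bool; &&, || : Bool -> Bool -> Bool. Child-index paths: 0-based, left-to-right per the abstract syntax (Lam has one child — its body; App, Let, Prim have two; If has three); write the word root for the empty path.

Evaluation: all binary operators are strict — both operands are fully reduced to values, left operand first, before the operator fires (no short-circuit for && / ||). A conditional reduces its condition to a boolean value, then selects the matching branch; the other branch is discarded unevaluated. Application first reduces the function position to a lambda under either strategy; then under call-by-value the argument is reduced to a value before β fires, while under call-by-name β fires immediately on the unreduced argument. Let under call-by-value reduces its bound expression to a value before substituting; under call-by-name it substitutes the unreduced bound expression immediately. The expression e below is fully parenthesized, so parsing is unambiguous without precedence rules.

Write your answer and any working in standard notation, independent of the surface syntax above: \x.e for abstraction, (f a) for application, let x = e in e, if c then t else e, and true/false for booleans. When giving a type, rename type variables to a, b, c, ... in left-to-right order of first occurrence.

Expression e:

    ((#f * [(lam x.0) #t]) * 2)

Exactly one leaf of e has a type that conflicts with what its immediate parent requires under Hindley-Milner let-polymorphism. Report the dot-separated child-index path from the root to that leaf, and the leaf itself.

Answer: 0.0 : false

Trace:
  unify Bool ~ Int
  FAIL: mismatch Bool ~ Int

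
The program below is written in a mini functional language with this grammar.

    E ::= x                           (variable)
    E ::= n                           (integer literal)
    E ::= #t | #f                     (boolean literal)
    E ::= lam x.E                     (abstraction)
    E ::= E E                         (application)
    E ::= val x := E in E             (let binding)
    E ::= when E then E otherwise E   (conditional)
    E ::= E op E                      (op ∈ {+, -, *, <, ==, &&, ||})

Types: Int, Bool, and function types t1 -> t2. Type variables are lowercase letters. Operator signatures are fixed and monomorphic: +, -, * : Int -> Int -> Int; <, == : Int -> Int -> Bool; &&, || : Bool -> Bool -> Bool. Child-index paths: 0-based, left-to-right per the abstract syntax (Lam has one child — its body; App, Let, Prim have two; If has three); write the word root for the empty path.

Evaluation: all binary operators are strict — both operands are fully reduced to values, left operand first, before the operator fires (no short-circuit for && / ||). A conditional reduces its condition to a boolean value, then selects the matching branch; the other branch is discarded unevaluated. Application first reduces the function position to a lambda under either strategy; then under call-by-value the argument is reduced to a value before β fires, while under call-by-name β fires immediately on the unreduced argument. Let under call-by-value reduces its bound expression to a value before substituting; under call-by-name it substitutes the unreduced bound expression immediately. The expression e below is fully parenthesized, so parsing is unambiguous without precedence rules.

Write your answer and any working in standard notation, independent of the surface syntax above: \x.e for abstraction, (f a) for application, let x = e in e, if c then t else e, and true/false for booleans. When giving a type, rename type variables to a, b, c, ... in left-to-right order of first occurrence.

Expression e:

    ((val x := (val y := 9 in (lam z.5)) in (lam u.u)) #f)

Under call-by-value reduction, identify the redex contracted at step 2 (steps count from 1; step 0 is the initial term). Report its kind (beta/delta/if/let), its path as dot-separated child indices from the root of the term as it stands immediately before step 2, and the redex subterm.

Answer: let at 0 : (let x = (\z.5) in (\u.u))

Working:
step 0: ((let x = (let y = 9 in (\z.5)) in (\u.u)) false)
step 1: [let@0.0] ((let x = (\z.5) in (\u.u)) false)
step 2: [let@0] ((\u.u) false)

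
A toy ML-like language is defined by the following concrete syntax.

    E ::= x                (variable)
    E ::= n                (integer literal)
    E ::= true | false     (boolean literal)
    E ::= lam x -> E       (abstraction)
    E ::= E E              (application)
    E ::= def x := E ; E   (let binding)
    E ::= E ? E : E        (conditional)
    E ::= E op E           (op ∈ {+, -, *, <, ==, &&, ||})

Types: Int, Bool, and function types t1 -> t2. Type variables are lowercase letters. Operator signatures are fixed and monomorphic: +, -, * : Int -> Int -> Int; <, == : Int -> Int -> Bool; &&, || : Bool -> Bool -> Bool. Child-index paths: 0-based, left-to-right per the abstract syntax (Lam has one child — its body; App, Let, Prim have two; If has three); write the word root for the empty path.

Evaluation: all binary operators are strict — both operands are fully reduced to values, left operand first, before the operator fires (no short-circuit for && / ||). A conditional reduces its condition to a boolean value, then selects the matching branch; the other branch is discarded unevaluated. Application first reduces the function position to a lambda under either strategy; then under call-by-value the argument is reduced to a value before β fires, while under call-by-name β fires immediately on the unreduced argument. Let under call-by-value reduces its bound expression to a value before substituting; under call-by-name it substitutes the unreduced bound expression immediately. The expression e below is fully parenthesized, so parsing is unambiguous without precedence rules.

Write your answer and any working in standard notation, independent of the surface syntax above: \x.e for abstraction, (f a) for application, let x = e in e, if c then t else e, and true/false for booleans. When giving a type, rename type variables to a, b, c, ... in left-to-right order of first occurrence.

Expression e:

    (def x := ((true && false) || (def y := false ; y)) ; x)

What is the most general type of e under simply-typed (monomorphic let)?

Answer: Bool

Derivation:
  unify Bool ~ Bool
  unify Bool ~ Bool
  unify Bool ~ Bool
let y : Bool
y : Bool
  unify Bool ~ Bool
let x : Bool
x : Bool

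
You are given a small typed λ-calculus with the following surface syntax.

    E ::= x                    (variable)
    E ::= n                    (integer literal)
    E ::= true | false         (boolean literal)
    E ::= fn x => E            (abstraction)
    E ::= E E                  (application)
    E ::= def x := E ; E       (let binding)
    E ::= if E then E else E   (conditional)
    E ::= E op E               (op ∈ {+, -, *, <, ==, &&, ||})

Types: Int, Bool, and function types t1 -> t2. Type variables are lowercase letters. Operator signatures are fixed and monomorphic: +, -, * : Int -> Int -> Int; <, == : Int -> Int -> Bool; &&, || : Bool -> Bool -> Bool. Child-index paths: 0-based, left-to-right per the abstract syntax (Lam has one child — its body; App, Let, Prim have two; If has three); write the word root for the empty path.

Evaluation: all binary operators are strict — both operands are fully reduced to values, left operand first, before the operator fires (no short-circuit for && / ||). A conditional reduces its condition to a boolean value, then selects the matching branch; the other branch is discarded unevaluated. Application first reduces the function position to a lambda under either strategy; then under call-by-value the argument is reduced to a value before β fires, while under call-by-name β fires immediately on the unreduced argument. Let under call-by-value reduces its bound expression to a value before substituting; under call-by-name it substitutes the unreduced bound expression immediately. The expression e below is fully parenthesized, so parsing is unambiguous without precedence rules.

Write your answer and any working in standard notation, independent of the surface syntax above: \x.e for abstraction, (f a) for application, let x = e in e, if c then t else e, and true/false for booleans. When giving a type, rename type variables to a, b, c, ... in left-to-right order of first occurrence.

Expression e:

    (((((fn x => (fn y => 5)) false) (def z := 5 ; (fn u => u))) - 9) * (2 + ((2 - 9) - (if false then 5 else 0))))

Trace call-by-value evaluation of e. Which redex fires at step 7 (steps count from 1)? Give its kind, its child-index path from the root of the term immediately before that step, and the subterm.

Answer: delta at 1.1 : (-7 - 0)

Derivation:
step 0: (((((\x.(\y.5)) false) (let z = 5 in (\u.u))) - 9) * (2 + ((2 - 9) - (if false then 5 else 0))))
step 1: [beta@0.0.0] ((((\y.5) (let z = 5 in (\u.u))) - 9) * (2 + ((2 - 9) - (if false then 5 else 0))))
step 2: [let@0.0.1] ((((\y.5) (\u.u)) - 9) * (2 + ((2 - 9) - (if false then 5 else 0))))
step 3: [beta@0.0] ((5 - 9) * (2 + ((2 - 9) - (if false then 5 else 0))))
step 4: [delta@0] (-4 * (2 + ((2 - 9) - (if false then 5 else 0))))
step 5: [delta@1.1.0] (-4 * (2 + (-7 - (if false then 5 else 0))))
step 6: [if@1.1.1] (-4 * (2 + (-7 - 0)))
step 7: [delta@1.1] (-4 * (2 + -7))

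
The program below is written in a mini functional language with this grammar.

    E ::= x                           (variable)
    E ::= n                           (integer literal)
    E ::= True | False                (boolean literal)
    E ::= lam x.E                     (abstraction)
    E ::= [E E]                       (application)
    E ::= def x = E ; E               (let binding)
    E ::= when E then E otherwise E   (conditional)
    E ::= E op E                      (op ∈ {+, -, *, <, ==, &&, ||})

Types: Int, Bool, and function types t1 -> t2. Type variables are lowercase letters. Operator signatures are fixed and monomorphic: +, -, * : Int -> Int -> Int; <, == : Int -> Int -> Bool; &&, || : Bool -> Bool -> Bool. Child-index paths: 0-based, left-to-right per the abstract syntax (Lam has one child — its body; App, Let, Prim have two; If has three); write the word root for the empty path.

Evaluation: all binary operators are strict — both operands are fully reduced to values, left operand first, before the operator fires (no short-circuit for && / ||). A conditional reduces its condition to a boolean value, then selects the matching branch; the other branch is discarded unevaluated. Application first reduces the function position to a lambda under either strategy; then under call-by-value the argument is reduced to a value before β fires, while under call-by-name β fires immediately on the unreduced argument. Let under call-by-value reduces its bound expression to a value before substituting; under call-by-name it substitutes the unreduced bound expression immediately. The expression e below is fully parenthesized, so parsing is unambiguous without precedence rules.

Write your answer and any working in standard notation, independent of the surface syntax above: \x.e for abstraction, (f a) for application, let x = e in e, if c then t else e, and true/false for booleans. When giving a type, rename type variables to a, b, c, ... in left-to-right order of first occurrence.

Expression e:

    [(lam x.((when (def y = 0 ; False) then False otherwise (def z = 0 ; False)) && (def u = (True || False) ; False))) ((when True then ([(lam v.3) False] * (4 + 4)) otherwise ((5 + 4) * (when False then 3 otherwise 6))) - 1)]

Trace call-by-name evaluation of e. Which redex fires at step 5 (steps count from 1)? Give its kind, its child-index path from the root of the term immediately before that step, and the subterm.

Working:
step 0: ((\x.((if (let y = 0 in false) then false else (let z = 0 in false)) && (let u = (true || false) in false))) ((if true then (((\v.3) false) * (4 + 4)) else ((5 + 4) * (if false then 3 else 6))) - 1))
step 1: [beta@root] ((if (let y = 0 in false) then false else (let z = 0 in false)) && (let u = (true || false) in false))
step 2: [let@0.0] ((if false then false else (let z = 0 in false)) && (let u = (true || false) in false))
step 3: [if@0] ((let z = 0 in false) && (let u = (true || false) in false))
step 4: [let@0] (false && (let u = (true || false) in false))
step 5: [let@1] (false && false)

Answer: let at 1 : (let u = (true || false) in false)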